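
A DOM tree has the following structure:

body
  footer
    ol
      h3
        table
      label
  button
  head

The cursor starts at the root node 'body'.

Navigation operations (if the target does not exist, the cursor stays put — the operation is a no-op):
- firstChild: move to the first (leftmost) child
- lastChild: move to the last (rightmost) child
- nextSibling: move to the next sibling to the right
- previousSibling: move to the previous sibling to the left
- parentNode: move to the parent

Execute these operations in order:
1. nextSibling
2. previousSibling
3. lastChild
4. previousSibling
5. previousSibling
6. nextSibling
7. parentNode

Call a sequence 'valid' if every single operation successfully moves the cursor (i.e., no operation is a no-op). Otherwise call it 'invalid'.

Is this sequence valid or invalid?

Answer: invalid

Derivation:
After 1 (nextSibling): body (no-op, stayed)
After 2 (previousSibling): body (no-op, stayed)
After 3 (lastChild): head
After 4 (previousSibling): button
After 5 (previousSibling): footer
After 6 (nextSibling): button
After 7 (parentNode): body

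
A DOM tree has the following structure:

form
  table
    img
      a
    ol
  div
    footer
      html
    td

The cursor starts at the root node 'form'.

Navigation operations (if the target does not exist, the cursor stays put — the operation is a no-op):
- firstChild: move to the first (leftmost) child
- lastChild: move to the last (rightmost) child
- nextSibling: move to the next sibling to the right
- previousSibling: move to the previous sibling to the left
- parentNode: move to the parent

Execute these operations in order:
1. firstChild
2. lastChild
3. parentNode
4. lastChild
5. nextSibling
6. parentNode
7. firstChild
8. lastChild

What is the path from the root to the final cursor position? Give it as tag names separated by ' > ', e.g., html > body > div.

After 1 (firstChild): table
After 2 (lastChild): ol
After 3 (parentNode): table
After 4 (lastChild): ol
After 5 (nextSibling): ol (no-op, stayed)
After 6 (parentNode): table
After 7 (firstChild): img
After 8 (lastChild): a

Answer: form > table > img > a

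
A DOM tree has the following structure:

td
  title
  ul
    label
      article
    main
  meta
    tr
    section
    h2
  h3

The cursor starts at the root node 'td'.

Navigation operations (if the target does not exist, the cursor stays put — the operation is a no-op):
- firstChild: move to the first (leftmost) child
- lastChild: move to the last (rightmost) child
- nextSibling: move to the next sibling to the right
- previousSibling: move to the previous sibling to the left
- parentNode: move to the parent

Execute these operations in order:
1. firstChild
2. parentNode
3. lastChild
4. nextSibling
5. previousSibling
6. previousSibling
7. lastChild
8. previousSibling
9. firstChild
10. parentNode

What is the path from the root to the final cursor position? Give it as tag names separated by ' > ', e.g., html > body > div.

Answer: td > ul > label

Derivation:
After 1 (firstChild): title
After 2 (parentNode): td
After 3 (lastChild): h3
After 4 (nextSibling): h3 (no-op, stayed)
After 5 (previousSibling): meta
After 6 (previousSibling): ul
After 7 (lastChild): main
After 8 (previousSibling): label
After 9 (firstChild): article
After 10 (parentNode): label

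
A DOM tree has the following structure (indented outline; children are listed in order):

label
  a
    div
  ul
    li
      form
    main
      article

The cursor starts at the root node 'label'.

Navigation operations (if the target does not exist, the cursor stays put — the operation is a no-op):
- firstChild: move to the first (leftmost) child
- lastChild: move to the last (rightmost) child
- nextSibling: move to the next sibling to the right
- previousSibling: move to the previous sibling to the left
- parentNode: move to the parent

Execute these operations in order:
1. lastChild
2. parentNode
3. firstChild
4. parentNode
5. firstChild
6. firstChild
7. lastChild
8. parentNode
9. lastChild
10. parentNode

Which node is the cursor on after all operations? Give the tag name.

After 1 (lastChild): ul
After 2 (parentNode): label
After 3 (firstChild): a
After 4 (parentNode): label
After 5 (firstChild): a
After 6 (firstChild): div
After 7 (lastChild): div (no-op, stayed)
After 8 (parentNode): a
After 9 (lastChild): div
After 10 (parentNode): a

Answer: a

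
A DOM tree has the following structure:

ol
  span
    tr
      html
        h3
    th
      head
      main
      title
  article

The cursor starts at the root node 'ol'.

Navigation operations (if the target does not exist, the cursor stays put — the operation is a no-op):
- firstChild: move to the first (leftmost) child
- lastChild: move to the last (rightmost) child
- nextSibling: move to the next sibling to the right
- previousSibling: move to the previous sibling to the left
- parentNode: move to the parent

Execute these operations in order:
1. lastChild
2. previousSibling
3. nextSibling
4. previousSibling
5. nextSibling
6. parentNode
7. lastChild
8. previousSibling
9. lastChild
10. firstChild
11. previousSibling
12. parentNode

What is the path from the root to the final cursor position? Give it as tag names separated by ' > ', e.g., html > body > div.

Answer: ol > span > th

Derivation:
After 1 (lastChild): article
After 2 (previousSibling): span
After 3 (nextSibling): article
After 4 (previousSibling): span
After 5 (nextSibling): article
After 6 (parentNode): ol
After 7 (lastChild): article
After 8 (previousSibling): span
After 9 (lastChild): th
After 10 (firstChild): head
After 11 (previousSibling): head (no-op, stayed)
After 12 (parentNode): th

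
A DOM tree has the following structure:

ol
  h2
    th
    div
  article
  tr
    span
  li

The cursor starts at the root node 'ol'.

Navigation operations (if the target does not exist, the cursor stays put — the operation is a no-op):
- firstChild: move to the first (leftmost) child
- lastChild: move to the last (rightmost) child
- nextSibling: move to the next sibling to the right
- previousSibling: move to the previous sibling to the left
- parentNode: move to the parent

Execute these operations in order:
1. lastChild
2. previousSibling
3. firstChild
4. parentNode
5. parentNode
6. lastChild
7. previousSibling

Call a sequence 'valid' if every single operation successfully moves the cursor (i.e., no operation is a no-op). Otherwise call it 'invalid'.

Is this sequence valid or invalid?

Answer: valid

Derivation:
After 1 (lastChild): li
After 2 (previousSibling): tr
After 3 (firstChild): span
After 4 (parentNode): tr
After 5 (parentNode): ol
After 6 (lastChild): li
After 7 (previousSibling): tr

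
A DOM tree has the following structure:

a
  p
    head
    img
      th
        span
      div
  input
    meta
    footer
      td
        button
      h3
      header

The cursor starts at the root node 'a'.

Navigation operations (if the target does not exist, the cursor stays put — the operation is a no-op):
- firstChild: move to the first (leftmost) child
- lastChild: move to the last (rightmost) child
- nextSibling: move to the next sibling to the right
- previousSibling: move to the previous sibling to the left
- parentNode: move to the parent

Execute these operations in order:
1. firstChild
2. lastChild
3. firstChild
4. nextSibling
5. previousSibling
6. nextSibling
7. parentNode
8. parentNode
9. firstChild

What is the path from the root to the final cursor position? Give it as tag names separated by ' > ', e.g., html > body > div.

After 1 (firstChild): p
After 2 (lastChild): img
After 3 (firstChild): th
After 4 (nextSibling): div
After 5 (previousSibling): th
After 6 (nextSibling): div
After 7 (parentNode): img
After 8 (parentNode): p
After 9 (firstChild): head

Answer: a > p > head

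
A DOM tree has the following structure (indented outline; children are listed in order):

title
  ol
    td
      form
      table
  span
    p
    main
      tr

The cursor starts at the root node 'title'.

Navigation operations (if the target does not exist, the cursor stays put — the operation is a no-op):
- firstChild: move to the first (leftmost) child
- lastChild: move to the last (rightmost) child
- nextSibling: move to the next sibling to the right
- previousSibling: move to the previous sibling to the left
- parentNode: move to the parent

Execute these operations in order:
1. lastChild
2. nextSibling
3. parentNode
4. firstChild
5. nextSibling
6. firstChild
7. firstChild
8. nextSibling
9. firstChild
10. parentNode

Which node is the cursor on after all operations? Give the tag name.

After 1 (lastChild): span
After 2 (nextSibling): span (no-op, stayed)
After 3 (parentNode): title
After 4 (firstChild): ol
After 5 (nextSibling): span
After 6 (firstChild): p
After 7 (firstChild): p (no-op, stayed)
After 8 (nextSibling): main
After 9 (firstChild): tr
After 10 (parentNode): main

Answer: main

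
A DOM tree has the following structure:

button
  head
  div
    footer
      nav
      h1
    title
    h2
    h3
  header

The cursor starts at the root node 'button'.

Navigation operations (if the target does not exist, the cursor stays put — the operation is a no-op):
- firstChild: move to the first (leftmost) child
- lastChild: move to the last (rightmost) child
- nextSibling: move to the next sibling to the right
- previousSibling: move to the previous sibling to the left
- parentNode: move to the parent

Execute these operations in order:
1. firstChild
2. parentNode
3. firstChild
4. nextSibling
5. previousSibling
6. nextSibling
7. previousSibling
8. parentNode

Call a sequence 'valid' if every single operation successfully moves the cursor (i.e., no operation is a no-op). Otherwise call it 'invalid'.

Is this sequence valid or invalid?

After 1 (firstChild): head
After 2 (parentNode): button
After 3 (firstChild): head
After 4 (nextSibling): div
After 5 (previousSibling): head
After 6 (nextSibling): div
After 7 (previousSibling): head
After 8 (parentNode): button

Answer: valid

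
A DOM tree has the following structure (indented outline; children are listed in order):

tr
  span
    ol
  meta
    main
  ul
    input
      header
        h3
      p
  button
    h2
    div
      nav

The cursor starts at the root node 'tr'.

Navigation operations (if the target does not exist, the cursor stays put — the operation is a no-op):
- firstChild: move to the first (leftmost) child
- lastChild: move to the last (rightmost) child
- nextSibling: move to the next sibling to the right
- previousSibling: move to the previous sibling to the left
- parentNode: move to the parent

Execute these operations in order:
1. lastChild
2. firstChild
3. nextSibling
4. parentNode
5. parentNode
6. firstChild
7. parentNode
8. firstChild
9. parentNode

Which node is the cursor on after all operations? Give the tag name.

After 1 (lastChild): button
After 2 (firstChild): h2
After 3 (nextSibling): div
After 4 (parentNode): button
After 5 (parentNode): tr
After 6 (firstChild): span
After 7 (parentNode): tr
After 8 (firstChild): span
After 9 (parentNode): tr

Answer: tr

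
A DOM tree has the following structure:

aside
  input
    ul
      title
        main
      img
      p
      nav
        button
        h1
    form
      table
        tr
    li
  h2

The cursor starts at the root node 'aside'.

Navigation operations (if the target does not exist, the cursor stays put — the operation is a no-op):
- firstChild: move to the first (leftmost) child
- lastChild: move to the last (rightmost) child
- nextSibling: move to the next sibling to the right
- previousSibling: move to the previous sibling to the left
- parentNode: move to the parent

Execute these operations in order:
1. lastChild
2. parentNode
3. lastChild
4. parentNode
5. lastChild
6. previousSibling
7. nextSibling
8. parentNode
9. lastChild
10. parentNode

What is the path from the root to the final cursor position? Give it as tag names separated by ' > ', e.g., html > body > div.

Answer: aside

Derivation:
After 1 (lastChild): h2
After 2 (parentNode): aside
After 3 (lastChild): h2
After 4 (parentNode): aside
After 5 (lastChild): h2
After 6 (previousSibling): input
After 7 (nextSibling): h2
After 8 (parentNode): aside
After 9 (lastChild): h2
After 10 (parentNode): aside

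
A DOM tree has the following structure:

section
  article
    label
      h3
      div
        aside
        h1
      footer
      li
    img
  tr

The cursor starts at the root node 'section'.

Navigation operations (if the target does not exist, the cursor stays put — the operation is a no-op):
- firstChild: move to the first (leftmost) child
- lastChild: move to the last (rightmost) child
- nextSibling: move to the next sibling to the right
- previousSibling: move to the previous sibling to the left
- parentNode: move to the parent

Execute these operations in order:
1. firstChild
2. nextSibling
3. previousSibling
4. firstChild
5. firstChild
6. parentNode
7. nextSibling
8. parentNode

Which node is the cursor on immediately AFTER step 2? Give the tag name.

After 1 (firstChild): article
After 2 (nextSibling): tr

Answer: tr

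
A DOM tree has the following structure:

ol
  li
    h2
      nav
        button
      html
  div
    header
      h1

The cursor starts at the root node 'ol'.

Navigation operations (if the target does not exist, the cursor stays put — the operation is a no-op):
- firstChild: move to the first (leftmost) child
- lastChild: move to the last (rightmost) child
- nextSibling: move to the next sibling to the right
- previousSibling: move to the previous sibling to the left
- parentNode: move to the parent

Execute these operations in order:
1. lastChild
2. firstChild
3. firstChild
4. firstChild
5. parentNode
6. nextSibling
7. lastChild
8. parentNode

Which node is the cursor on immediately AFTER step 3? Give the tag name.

Answer: h1

Derivation:
After 1 (lastChild): div
After 2 (firstChild): header
After 3 (firstChild): h1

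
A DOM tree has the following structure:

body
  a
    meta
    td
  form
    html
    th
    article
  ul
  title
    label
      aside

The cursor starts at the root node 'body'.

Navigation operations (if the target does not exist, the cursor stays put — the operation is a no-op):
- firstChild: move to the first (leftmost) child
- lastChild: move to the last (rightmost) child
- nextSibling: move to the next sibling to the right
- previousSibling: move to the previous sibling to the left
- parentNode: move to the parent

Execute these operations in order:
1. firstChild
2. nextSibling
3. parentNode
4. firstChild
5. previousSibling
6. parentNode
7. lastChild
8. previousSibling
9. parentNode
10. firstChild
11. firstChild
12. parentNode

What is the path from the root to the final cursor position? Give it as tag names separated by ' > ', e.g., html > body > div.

Answer: body > a

Derivation:
After 1 (firstChild): a
After 2 (nextSibling): form
After 3 (parentNode): body
After 4 (firstChild): a
After 5 (previousSibling): a (no-op, stayed)
After 6 (parentNode): body
After 7 (lastChild): title
After 8 (previousSibling): ul
After 9 (parentNode): body
After 10 (firstChild): a
After 11 (firstChild): meta
After 12 (parentNode): a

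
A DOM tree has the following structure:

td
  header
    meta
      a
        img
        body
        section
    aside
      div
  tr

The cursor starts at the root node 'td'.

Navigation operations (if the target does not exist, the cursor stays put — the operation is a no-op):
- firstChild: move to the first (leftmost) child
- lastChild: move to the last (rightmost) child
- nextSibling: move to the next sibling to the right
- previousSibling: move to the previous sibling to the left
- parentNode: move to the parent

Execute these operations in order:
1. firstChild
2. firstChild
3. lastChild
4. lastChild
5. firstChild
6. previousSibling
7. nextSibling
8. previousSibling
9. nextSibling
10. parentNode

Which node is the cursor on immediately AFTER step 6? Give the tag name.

Answer: body

Derivation:
After 1 (firstChild): header
After 2 (firstChild): meta
After 3 (lastChild): a
After 4 (lastChild): section
After 5 (firstChild): section (no-op, stayed)
After 6 (previousSibling): body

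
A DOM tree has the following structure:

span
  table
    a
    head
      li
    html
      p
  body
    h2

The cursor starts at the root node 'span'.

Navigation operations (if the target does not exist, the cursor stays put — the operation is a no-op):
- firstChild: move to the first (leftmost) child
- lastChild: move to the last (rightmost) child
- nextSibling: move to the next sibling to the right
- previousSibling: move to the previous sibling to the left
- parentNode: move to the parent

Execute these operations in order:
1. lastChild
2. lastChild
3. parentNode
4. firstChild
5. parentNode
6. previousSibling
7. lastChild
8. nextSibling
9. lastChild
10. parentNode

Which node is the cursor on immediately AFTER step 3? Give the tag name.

Answer: body

Derivation:
After 1 (lastChild): body
After 2 (lastChild): h2
After 3 (parentNode): body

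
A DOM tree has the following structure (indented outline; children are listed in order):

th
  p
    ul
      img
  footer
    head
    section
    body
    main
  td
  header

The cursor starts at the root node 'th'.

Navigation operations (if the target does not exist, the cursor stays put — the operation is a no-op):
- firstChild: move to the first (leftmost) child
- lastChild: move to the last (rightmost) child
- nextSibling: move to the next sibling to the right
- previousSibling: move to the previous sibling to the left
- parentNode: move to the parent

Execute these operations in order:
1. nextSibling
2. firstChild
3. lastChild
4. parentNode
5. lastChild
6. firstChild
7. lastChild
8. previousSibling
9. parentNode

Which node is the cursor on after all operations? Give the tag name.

Answer: ul

Derivation:
After 1 (nextSibling): th (no-op, stayed)
After 2 (firstChild): p
After 3 (lastChild): ul
After 4 (parentNode): p
After 5 (lastChild): ul
After 6 (firstChild): img
After 7 (lastChild): img (no-op, stayed)
After 8 (previousSibling): img (no-op, stayed)
After 9 (parentNode): ul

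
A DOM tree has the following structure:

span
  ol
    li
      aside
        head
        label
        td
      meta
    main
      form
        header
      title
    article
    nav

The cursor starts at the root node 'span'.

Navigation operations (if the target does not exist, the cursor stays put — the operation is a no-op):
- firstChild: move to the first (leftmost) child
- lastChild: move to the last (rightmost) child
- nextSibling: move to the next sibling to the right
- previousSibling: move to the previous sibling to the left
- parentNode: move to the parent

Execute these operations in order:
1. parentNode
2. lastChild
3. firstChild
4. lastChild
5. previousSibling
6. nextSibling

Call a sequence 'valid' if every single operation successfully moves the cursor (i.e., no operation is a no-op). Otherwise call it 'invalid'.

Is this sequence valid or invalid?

Answer: invalid

Derivation:
After 1 (parentNode): span (no-op, stayed)
After 2 (lastChild): ol
After 3 (firstChild): li
After 4 (lastChild): meta
After 5 (previousSibling): aside
After 6 (nextSibling): meta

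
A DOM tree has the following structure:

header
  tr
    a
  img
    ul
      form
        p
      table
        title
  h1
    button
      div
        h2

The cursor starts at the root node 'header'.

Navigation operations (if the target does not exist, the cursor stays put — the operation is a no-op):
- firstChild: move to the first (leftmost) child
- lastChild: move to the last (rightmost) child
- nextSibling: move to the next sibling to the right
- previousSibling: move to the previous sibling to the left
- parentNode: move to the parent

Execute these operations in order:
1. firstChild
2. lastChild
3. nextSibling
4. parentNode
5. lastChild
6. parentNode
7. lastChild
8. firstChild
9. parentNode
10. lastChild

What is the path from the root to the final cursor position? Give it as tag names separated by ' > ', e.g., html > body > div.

After 1 (firstChild): tr
After 2 (lastChild): a
After 3 (nextSibling): a (no-op, stayed)
After 4 (parentNode): tr
After 5 (lastChild): a
After 6 (parentNode): tr
After 7 (lastChild): a
After 8 (firstChild): a (no-op, stayed)
After 9 (parentNode): tr
After 10 (lastChild): a

Answer: header > tr > a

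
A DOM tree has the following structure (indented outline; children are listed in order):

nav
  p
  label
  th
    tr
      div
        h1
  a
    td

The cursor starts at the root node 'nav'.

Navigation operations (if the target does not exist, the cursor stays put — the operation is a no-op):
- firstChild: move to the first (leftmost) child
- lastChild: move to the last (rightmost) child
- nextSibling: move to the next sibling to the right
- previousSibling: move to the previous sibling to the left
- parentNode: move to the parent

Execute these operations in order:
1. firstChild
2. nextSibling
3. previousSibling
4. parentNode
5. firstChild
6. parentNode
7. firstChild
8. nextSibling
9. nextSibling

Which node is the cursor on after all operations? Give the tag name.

Answer: th

Derivation:
After 1 (firstChild): p
After 2 (nextSibling): label
After 3 (previousSibling): p
After 4 (parentNode): nav
After 5 (firstChild): p
After 6 (parentNode): nav
After 7 (firstChild): p
After 8 (nextSibling): label
After 9 (nextSibling): th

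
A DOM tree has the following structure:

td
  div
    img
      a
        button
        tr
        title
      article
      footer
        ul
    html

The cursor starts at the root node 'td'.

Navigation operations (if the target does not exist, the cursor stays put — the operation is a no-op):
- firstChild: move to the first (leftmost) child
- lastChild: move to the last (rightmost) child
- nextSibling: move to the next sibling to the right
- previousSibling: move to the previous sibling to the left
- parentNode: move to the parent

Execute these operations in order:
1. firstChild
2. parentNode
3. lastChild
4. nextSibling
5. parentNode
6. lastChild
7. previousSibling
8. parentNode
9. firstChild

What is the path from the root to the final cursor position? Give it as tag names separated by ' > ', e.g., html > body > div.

Answer: td > div

Derivation:
After 1 (firstChild): div
After 2 (parentNode): td
After 3 (lastChild): div
After 4 (nextSibling): div (no-op, stayed)
After 5 (parentNode): td
After 6 (lastChild): div
After 7 (previousSibling): div (no-op, stayed)
After 8 (parentNode): td
After 9 (firstChild): div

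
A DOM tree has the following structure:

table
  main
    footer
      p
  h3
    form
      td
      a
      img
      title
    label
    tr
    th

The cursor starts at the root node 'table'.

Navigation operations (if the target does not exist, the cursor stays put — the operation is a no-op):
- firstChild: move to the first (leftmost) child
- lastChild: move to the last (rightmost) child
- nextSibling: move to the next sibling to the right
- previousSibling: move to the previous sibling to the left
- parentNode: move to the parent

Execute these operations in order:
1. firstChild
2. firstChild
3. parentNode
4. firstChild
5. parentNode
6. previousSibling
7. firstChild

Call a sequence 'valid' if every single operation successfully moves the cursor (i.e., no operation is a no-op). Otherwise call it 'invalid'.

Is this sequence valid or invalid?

After 1 (firstChild): main
After 2 (firstChild): footer
After 3 (parentNode): main
After 4 (firstChild): footer
After 5 (parentNode): main
After 6 (previousSibling): main (no-op, stayed)
After 7 (firstChild): footer

Answer: invalid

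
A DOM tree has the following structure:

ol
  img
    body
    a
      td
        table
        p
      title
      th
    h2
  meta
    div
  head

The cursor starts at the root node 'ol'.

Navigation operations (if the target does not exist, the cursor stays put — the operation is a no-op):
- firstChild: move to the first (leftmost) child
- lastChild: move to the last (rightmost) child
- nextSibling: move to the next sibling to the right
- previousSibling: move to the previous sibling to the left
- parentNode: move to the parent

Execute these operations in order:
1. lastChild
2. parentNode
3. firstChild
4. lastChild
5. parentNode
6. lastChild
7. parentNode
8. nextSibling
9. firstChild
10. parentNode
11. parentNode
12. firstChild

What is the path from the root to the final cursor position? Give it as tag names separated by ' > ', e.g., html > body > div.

Answer: ol > img

Derivation:
After 1 (lastChild): head
After 2 (parentNode): ol
After 3 (firstChild): img
After 4 (lastChild): h2
After 5 (parentNode): img
After 6 (lastChild): h2
After 7 (parentNode): img
After 8 (nextSibling): meta
After 9 (firstChild): div
After 10 (parentNode): meta
After 11 (parentNode): ol
After 12 (firstChild): img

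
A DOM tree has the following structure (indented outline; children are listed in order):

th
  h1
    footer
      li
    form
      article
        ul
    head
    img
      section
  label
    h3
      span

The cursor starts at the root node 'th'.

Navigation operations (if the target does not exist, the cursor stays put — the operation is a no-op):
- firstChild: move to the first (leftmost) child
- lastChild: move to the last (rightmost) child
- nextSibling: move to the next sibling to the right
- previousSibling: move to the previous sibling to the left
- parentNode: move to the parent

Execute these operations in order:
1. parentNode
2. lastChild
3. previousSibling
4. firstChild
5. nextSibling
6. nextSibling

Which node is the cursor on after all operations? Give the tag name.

After 1 (parentNode): th (no-op, stayed)
After 2 (lastChild): label
After 3 (previousSibling): h1
After 4 (firstChild): footer
After 5 (nextSibling): form
After 6 (nextSibling): head

Answer: head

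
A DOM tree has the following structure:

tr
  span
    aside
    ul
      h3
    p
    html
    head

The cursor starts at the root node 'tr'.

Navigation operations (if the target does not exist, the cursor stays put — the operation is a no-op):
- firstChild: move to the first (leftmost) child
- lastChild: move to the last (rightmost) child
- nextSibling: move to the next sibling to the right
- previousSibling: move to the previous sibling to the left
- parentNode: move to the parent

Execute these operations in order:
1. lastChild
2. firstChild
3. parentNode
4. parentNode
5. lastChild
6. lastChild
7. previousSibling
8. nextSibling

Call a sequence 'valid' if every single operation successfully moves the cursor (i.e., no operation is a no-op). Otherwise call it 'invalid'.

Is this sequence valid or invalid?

After 1 (lastChild): span
After 2 (firstChild): aside
After 3 (parentNode): span
After 4 (parentNode): tr
After 5 (lastChild): span
After 6 (lastChild): head
After 7 (previousSibling): html
After 8 (nextSibling): head

Answer: valid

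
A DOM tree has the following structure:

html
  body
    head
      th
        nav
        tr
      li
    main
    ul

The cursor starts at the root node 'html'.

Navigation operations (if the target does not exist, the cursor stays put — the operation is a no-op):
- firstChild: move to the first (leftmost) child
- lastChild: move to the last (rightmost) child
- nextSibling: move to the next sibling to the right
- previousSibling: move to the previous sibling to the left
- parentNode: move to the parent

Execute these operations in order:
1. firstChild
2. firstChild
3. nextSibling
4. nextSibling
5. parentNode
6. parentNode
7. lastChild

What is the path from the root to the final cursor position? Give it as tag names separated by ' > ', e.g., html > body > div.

After 1 (firstChild): body
After 2 (firstChild): head
After 3 (nextSibling): main
After 4 (nextSibling): ul
After 5 (parentNode): body
After 6 (parentNode): html
After 7 (lastChild): body

Answer: html > body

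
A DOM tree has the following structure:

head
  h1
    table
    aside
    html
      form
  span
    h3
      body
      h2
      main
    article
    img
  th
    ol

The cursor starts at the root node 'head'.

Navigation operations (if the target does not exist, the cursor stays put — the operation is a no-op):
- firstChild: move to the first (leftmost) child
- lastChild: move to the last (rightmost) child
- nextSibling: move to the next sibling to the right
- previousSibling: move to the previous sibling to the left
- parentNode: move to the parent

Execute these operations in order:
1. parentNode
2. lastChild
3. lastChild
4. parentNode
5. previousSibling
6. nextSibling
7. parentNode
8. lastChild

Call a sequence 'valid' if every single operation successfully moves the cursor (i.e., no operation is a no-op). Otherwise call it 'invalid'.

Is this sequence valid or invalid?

After 1 (parentNode): head (no-op, stayed)
After 2 (lastChild): th
After 3 (lastChild): ol
After 4 (parentNode): th
After 5 (previousSibling): span
After 6 (nextSibling): th
After 7 (parentNode): head
After 8 (lastChild): th

Answer: invalid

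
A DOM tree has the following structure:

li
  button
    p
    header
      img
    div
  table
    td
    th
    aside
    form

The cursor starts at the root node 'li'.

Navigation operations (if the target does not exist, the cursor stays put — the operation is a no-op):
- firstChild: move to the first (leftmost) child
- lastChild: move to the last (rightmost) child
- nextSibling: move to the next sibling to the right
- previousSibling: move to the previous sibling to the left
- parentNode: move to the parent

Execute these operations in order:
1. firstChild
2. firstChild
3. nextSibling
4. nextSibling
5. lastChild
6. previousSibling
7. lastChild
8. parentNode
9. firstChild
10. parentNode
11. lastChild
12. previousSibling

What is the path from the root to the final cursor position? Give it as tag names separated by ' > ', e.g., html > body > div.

Answer: li > button > header > img

Derivation:
After 1 (firstChild): button
After 2 (firstChild): p
After 3 (nextSibling): header
After 4 (nextSibling): div
After 5 (lastChild): div (no-op, stayed)
After 6 (previousSibling): header
After 7 (lastChild): img
After 8 (parentNode): header
After 9 (firstChild): img
After 10 (parentNode): header
After 11 (lastChild): img
After 12 (previousSibling): img (no-op, stayed)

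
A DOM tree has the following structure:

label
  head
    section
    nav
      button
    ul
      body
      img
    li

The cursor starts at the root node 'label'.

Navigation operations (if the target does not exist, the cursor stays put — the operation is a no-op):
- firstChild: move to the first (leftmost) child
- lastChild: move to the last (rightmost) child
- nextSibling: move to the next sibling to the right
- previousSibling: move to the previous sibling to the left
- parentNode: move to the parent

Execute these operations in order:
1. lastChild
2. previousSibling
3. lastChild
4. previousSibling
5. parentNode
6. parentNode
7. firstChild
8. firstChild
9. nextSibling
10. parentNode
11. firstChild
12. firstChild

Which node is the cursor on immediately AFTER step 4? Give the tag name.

Answer: ul

Derivation:
After 1 (lastChild): head
After 2 (previousSibling): head (no-op, stayed)
After 3 (lastChild): li
After 4 (previousSibling): ul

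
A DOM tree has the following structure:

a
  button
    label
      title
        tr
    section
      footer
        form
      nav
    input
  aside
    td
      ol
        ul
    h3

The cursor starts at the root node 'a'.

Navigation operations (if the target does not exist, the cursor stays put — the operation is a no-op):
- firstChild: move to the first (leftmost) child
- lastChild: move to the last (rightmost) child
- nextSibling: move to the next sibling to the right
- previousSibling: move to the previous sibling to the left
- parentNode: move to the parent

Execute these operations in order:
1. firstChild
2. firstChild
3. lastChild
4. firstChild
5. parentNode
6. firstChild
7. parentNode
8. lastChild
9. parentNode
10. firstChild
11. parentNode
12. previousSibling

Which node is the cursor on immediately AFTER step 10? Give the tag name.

After 1 (firstChild): button
After 2 (firstChild): label
After 3 (lastChild): title
After 4 (firstChild): tr
After 5 (parentNode): title
After 6 (firstChild): tr
After 7 (parentNode): title
After 8 (lastChild): tr
After 9 (parentNode): title
After 10 (firstChild): tr

Answer: tr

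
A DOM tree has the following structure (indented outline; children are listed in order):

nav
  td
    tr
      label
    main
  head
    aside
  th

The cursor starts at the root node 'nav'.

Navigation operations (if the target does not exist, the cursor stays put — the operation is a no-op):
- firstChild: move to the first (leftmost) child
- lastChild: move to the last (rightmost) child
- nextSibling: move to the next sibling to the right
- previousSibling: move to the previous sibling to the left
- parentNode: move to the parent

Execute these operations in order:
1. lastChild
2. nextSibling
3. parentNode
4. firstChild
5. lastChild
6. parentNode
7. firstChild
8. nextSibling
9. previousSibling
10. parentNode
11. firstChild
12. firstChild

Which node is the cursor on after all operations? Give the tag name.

After 1 (lastChild): th
After 2 (nextSibling): th (no-op, stayed)
After 3 (parentNode): nav
After 4 (firstChild): td
After 5 (lastChild): main
After 6 (parentNode): td
After 7 (firstChild): tr
After 8 (nextSibling): main
After 9 (previousSibling): tr
After 10 (parentNode): td
After 11 (firstChild): tr
After 12 (firstChild): label

Answer: label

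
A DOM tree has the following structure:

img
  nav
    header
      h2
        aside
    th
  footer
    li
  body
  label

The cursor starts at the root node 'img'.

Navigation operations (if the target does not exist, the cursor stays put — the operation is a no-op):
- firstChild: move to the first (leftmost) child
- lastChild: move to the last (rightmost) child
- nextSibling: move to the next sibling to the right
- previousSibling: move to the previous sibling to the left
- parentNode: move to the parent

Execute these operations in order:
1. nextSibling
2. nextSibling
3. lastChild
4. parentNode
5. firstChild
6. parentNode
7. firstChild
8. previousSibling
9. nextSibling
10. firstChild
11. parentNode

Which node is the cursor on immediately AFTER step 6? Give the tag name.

After 1 (nextSibling): img (no-op, stayed)
After 2 (nextSibling): img (no-op, stayed)
After 3 (lastChild): label
After 4 (parentNode): img
After 5 (firstChild): nav
After 6 (parentNode): img

Answer: img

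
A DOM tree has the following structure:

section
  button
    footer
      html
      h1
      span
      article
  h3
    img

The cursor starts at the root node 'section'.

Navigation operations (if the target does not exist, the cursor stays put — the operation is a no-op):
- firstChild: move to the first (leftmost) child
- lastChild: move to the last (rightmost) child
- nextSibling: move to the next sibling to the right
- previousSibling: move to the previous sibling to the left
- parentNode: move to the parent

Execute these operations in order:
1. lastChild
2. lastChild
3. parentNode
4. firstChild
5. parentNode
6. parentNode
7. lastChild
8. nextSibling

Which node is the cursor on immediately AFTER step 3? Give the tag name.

Answer: h3

Derivation:
After 1 (lastChild): h3
After 2 (lastChild): img
After 3 (parentNode): h3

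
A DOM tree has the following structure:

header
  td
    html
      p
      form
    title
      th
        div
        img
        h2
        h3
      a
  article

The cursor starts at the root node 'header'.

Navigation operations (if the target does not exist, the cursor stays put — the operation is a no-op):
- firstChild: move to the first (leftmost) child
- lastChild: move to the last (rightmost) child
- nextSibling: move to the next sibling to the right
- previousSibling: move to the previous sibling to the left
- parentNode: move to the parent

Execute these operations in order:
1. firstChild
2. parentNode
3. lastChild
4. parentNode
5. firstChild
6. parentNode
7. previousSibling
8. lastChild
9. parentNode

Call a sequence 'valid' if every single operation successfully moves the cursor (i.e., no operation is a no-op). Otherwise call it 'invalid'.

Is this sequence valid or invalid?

Answer: invalid

Derivation:
After 1 (firstChild): td
After 2 (parentNode): header
After 3 (lastChild): article
After 4 (parentNode): header
After 5 (firstChild): td
After 6 (parentNode): header
After 7 (previousSibling): header (no-op, stayed)
After 8 (lastChild): article
After 9 (parentNode): header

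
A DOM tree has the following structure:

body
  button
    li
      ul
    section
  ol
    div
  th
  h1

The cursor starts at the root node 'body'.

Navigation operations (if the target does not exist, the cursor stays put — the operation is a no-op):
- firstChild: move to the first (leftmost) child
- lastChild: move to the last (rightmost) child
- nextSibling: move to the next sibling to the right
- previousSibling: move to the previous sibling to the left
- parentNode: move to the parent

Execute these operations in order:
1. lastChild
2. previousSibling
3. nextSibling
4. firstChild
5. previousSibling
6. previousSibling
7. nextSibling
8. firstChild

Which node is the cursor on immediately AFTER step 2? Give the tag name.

After 1 (lastChild): h1
After 2 (previousSibling): th

Answer: th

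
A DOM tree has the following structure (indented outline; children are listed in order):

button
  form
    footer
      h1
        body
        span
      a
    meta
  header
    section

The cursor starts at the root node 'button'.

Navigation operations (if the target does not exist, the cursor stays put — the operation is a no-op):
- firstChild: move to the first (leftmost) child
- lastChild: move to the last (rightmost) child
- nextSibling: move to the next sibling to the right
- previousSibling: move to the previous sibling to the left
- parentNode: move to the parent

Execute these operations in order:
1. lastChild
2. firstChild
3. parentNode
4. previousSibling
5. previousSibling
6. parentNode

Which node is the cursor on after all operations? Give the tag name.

Answer: button

Derivation:
After 1 (lastChild): header
After 2 (firstChild): section
After 3 (parentNode): header
After 4 (previousSibling): form
After 5 (previousSibling): form (no-op, stayed)
After 6 (parentNode): button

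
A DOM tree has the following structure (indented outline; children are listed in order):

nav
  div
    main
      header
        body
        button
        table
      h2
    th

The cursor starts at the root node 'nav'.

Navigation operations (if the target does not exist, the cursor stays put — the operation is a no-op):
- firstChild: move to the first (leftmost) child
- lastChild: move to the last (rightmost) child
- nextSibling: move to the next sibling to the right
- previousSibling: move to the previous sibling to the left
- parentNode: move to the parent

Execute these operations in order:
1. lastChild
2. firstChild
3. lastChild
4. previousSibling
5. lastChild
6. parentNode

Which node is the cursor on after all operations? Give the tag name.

Answer: header

Derivation:
After 1 (lastChild): div
After 2 (firstChild): main
After 3 (lastChild): h2
After 4 (previousSibling): header
After 5 (lastChild): table
After 6 (parentNode): header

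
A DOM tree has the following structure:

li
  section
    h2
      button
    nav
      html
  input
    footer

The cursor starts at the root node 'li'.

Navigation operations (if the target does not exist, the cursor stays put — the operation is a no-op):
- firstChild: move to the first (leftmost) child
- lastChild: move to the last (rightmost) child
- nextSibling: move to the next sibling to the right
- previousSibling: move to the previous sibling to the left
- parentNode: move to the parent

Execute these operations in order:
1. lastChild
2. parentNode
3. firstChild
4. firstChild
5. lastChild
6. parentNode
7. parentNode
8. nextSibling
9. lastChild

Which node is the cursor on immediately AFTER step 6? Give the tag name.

After 1 (lastChild): input
After 2 (parentNode): li
After 3 (firstChild): section
After 4 (firstChild): h2
After 5 (lastChild): button
After 6 (parentNode): h2

Answer: h2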